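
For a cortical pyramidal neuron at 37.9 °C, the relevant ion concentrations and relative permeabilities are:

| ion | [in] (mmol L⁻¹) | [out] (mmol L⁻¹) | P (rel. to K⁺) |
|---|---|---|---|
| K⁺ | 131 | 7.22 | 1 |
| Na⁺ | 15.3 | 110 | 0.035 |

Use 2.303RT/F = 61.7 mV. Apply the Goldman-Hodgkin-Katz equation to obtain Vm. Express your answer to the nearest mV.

Vm = 61.7 · log₁₀[(Σ P·[cation]ₒ + Σ P·[anion]ᵢ) / (Σ P·[cation]ᵢ + Σ P·[anion]ₒ)]
Numerator = 1×7.22 + 0.035×110 = 11.07
Denominator = 1×131 + 0.035×15.3 = 131.5
Vm = 61.7 · log₁₀(0.08416) = 61.7 × (-1.0749) = -66.32 mV

-66 mV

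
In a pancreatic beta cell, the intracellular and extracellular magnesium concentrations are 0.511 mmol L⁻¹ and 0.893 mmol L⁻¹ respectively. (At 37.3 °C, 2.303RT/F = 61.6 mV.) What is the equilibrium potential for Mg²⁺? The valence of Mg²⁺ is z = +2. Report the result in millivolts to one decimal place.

E = (61.6/z) · log₁₀([Mg²⁺]_out/[Mg²⁺]_in) with z = +2.
= (61.6/2) · log₁₀(0.893/0.511) = 30.80 · log₁₀(1.748)
= 30.80 · (0.2424) = 7.47 mV

7.5 mV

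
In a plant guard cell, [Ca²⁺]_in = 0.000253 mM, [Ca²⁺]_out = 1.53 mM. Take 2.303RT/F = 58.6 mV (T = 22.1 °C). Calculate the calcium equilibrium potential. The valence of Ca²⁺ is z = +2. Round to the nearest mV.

E = (58.6/z) · log₁₀([Ca²⁺]_out/[Ca²⁺]_in) with z = +2.
= (58.6/2) · log₁₀(1.53/0.000253) = 29.30 · log₁₀(6047)
= 29.30 · (3.7816) = 110.80 mV

111 mV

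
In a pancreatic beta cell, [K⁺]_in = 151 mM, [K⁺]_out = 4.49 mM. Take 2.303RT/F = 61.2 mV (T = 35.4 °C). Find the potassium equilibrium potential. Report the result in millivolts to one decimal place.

E = (61.2/z) · log₁₀([K⁺]_out/[K⁺]_in) with z = +1.
= (61.2/1) · log₁₀(4.49/151) = 61.20 · log₁₀(0.02974)
= 61.20 · (-1.5267) = -93.44 mV

-93.4 mV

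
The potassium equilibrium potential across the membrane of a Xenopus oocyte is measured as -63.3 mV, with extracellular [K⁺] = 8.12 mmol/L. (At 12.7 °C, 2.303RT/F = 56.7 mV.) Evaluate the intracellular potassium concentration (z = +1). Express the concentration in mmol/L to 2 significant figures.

110 mmol/L

Nernst: E = (56.7/1) · log₁₀([out]/[in]), so log₁₀([out]/[in]) = -63.3 × 1 / 56.7 = -1.1164.
[out]/[in] = 10^(-1.1164) = 0.07649.
[in] = 8.12 / 0.07649 = 106.2 mmol/L.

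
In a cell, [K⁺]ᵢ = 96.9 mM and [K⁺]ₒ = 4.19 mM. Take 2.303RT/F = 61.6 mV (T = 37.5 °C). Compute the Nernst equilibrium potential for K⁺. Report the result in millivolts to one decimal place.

-84.0 mV

E = (61.6/z) · log₁₀([K⁺]_out/[K⁺]_in) with z = +1.
= (61.6/1) · log₁₀(4.19/96.9) = 61.60 · log₁₀(0.04324)
= 61.60 · (-1.3641) = -84.03 mV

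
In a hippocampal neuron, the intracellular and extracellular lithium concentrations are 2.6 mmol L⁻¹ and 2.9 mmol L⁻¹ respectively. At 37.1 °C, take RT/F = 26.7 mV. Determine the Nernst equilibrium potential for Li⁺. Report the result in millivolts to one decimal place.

E = (26.7/z) · ln([Li⁺]_out/[Li⁺]_in) with z = +1.
= (26.7/1) · ln(2.9/2.6) = 26.70 · ln(1.115)
= 26.70 · (0.1092) = 2.92 mV

2.9 mV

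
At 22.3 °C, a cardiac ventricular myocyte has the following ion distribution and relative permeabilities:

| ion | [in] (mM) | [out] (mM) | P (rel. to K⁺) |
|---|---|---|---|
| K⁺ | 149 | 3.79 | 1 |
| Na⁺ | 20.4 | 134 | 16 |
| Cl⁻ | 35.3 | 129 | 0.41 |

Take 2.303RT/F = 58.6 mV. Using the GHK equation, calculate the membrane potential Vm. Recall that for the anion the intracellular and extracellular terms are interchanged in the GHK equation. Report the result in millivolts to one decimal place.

35.9 mV

Vm = 58.6 · log₁₀[(Σ P·[cation]ₒ + Σ P·[anion]ᵢ) / (Σ P·[cation]ᵢ + Σ P·[anion]ₒ)]
Numerator = 1×3.79 + 16×134 + 0.41×35.3 = 2162
Denominator = 1×149 + 16×20.4 + 0.41×129 = 528.3
Vm = 58.6 · log₁₀(4.0929) = 58.6 × (0.6120) = 35.87 mV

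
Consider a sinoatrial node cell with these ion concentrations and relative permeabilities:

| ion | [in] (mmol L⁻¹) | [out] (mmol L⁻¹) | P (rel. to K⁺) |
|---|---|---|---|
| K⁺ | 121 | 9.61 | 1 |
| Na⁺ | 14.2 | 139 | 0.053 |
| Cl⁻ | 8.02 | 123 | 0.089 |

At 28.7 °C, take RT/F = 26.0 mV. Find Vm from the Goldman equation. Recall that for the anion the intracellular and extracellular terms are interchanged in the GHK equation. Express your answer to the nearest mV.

-52 mV

Vm = 26.0 · ln[(Σ P·[cation]ₒ + Σ P·[anion]ᵢ) / (Σ P·[cation]ᵢ + Σ P·[anion]ₒ)]
Numerator = 1×9.61 + 0.053×139 + 0.089×8.02 = 17.69
Denominator = 1×121 + 0.053×14.2 + 0.089×123 = 132.7
Vm = 26.0 · ln(0.13331) = 26.0 × (-2.0150) = -52.39 mV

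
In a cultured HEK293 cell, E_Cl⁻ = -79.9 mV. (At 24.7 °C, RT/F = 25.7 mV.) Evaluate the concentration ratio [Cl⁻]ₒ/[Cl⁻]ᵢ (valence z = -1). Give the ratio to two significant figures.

ln([out]/[in]) = E·z/(25.7) = -79.9 × -1 / 25.7 = 3.1089
[out]/[in] = e^(3.1089) = 22.4

22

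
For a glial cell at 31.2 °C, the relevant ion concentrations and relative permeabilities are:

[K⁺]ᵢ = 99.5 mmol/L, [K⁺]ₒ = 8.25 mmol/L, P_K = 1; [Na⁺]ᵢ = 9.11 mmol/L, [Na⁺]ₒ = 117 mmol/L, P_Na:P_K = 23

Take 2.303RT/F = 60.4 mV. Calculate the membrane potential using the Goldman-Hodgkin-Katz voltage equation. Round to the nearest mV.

57 mV

Vm = 60.4 · log₁₀[(Σ P·[cation]ₒ + Σ P·[anion]ᵢ) / (Σ P·[cation]ᵢ + Σ P·[anion]ₒ)]
Numerator = 1×8.25 + 23×117 = 2699
Denominator = 1×99.5 + 23×9.11 = 309
Vm = 60.4 · log₁₀(8.7346) = 60.4 × (0.9412) = 56.85 mV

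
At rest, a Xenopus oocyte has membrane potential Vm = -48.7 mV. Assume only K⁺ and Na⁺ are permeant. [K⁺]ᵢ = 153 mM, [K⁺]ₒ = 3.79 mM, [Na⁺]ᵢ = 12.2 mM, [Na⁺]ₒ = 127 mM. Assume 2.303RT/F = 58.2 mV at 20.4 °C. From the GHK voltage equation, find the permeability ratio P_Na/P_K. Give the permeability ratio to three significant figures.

0.148

Let α = P_Na/P_K. GHK: Vm = 58.2·log₁₀[(Kₒ + α·Naₒ)/(Kᵢ + α·Naᵢ)].
10^(Vm/58.2) = 10^(-48.7/58.2) = 0.14562
So 0.14562·(Kᵢ + α·Naᵢ) = Kₒ + α·Naₒ → α = (0.14562·153.0 − 3.79) / (127.0 − 0.14562·12.2)
α = (22.28 − 3.79) / (127.0 − 1.777) = 18.49/125.2 = 0.1477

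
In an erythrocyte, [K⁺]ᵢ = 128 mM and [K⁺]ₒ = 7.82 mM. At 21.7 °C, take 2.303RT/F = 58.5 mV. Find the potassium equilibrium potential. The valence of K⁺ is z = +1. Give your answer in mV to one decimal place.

-71.0 mV

E = (58.5/z) · log₁₀([K⁺]_out/[K⁺]_in) with z = +1.
= (58.5/1) · log₁₀(7.82/128) = 58.50 · log₁₀(0.06109)
= 58.50 · (-1.2140) = -71.02 mV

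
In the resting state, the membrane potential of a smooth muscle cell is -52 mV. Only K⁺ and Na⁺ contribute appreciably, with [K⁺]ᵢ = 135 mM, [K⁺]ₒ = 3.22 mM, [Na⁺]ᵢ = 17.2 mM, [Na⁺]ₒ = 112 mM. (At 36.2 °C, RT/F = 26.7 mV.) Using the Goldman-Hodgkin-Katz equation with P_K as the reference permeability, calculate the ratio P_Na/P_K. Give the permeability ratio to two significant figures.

Let α = P_Na/P_K. GHK: Vm = 26.7·ln[(Kₒ + α·Naₒ)/(Kᵢ + α·Naᵢ)].
e^(Vm/26.7) = e^(-52.0/26.7) = 0.14262
So 0.14262·(Kᵢ + α·Naᵢ) = Kₒ + α·Naₒ → α = (0.14262·135.0 − 3.22) / (112.0 − 0.14262·17.2)
α = (19.25 − 3.22) / (112.0 − 2.453) = 16.03/109.5 = 0.1464

0.15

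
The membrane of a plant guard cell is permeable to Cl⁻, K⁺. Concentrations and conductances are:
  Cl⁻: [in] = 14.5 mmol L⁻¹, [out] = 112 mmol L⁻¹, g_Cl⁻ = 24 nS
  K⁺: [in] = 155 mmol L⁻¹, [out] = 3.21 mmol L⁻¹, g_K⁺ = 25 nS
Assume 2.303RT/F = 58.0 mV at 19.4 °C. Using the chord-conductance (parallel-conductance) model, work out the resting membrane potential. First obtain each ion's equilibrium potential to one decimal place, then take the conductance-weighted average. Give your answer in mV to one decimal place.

-75.1 mV

E_Cl⁻ = (58.0/-1)·log₁₀(112/14.5) = -51.5 mV
E_K⁺ = (58.0/1)·log₁₀(3.21/155) = -97.7 mV
Vm = (Σ gᵢEᵢ)/(Σ gᵢ) = (24·-51.5 + 25·-97.7) / (24 + 25)
= -3678.50 / 49 = -75.07 mV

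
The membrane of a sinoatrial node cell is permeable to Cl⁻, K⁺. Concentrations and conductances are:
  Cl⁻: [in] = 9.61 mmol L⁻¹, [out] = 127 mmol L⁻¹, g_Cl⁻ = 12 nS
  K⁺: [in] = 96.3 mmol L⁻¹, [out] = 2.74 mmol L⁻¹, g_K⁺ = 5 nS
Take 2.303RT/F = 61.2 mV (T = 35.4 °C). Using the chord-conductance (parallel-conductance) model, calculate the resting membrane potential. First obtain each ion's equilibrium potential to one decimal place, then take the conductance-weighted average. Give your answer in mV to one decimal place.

E_Cl⁻ = (61.2/-1)·log₁₀(127/9.61) = -68.6 mV
E_K⁺ = (61.2/1)·log₁₀(2.74/96.3) = -94.6 mV
Vm = (Σ gᵢEᵢ)/(Σ gᵢ) = (12·-68.6 + 5·-94.6) / (12 + 5)
= -1296.20 / 17 = -76.25 mV

-76.2 mV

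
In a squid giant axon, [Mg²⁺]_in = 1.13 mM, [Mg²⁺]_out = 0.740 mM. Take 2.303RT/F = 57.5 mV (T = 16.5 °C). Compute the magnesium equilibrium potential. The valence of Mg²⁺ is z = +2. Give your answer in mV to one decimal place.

E = (57.5/z) · log₁₀([Mg²⁺]_out/[Mg²⁺]_in) with z = +2.
= (57.5/2) · log₁₀(0.740/1.13) = 28.75 · log₁₀(0.6549)
= 28.75 · (-0.1838) = -5.29 mV

-5.3 mV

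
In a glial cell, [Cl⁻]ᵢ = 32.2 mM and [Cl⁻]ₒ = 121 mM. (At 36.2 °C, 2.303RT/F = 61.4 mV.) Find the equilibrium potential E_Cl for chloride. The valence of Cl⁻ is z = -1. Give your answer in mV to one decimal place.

E = (61.4/z) · log₁₀([Cl⁻]_out/[Cl⁻]_in) with z = -1.
For an anion, dividing by z = -1 reverses the sign.
= (61.4/-1) · log₁₀(121/32.2) = -61.40 · log₁₀(3.758)
= -61.40 · (0.5749) = -35.30 mV

-35.3 mV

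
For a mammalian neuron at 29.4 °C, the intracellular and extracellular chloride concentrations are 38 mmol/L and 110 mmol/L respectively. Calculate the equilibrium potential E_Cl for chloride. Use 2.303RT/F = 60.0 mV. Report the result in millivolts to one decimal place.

E = (60.0/z) · log₁₀([Cl⁻]_out/[Cl⁻]_in) with z = -1.
For an anion, dividing by z = -1 reverses the sign.
= (60.0/-1) · log₁₀(110/38) = -60.00 · log₁₀(2.895)
= -60.00 · (0.4616) = -27.70 mV

-27.7 mV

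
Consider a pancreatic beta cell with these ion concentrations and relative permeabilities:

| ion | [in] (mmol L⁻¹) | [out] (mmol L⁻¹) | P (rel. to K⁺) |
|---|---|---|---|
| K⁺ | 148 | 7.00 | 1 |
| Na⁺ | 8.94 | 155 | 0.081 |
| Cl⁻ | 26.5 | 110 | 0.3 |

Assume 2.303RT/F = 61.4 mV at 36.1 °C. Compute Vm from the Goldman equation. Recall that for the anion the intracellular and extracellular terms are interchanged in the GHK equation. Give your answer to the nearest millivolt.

Vm = 61.4 · log₁₀[(Σ P·[cation]ₒ + Σ P·[anion]ᵢ) / (Σ P·[cation]ᵢ + Σ P·[anion]ₒ)]
Numerator = 1×7.00 + 0.081×155 + 0.3×26.5 = 27.5
Denominator = 1×148 + 0.081×8.94 + 0.3×110 = 181.7
Vm = 61.4 · log₁₀(0.15136) = 61.4 × (-0.8200) = -50.35 mV

-50 mV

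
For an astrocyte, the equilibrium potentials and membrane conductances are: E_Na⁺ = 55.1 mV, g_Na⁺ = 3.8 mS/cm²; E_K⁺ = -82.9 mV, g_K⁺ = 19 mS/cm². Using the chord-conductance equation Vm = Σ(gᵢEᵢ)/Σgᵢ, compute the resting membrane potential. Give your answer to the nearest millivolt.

Σ gᵢEᵢ = 3.8·(55.1) + 19·(-82.9) = -1365.72
Σ gᵢ = 3.8 + 19 = 22.8
Vm = -1365.72 / 22.8 = -59.90 mV

-60 mV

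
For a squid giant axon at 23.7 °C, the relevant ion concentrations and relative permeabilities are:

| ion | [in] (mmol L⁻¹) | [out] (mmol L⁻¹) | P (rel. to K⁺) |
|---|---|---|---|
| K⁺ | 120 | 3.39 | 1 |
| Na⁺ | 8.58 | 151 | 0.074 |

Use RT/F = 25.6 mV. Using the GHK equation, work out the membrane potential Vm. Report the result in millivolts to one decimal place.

-54.1 mV

Vm = 25.6 · ln[(Σ P·[cation]ₒ + Σ P·[anion]ᵢ) / (Σ P·[cation]ᵢ + Σ P·[anion]ₒ)]
Numerator = 1×3.39 + 0.074×151 = 14.56
Denominator = 1×120 + 0.074×8.58 = 120.6
Vm = 25.6 · ln(0.12073) = 25.6 × (-2.1142) = -54.12 mV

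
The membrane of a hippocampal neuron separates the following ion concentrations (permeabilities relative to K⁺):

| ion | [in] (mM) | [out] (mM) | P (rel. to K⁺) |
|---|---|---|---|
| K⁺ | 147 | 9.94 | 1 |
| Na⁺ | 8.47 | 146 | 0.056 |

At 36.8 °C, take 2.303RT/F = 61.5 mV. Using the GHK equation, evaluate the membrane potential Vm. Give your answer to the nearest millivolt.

-56 mV

Vm = 61.5 · log₁₀[(Σ P·[cation]ₒ + Σ P·[anion]ᵢ) / (Σ P·[cation]ᵢ + Σ P·[anion]ₒ)]
Numerator = 1×9.94 + 0.056×146 = 18.12
Denominator = 1×147 + 0.056×8.47 = 147.5
Vm = 61.5 · log₁₀(0.12284) = 61.5 × (-0.9107) = -56.01 mV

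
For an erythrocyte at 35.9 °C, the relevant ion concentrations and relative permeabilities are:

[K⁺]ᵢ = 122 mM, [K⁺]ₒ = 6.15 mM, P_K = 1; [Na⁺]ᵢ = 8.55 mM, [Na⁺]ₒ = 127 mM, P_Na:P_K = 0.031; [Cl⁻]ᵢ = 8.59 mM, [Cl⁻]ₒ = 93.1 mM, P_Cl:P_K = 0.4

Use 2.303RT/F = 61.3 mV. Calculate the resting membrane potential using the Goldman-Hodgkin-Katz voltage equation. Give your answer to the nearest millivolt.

Vm = 61.3 · log₁₀[(Σ P·[cation]ₒ + Σ P·[anion]ᵢ) / (Σ P·[cation]ᵢ + Σ P·[anion]ₒ)]
Numerator = 1×6.15 + 0.031×127 + 0.4×8.59 = 13.52
Denominator = 1×122 + 0.031×8.55 + 0.4×93.1 = 159.5
Vm = 61.3 · log₁₀(0.084781) = 61.3 × (-1.0717) = -65.70 mV

-66 mV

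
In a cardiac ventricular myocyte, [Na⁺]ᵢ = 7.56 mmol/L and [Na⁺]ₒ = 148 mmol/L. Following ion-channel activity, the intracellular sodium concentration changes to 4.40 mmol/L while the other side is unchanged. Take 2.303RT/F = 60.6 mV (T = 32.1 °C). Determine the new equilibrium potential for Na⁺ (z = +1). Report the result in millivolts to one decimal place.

After the shift: [Na⁺]_out = 148, [Na⁺]_in = 4.40 mmol/L.
E_new = (60.6/1)·log₁₀(148/4.40) = 60.60 · (1.5268) = 92.52 mV

92.5 mV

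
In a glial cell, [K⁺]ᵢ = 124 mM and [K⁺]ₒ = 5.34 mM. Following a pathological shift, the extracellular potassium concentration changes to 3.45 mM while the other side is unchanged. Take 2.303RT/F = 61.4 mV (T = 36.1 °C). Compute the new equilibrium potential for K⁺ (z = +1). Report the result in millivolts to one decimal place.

-95.5 mV

After the shift: [K⁺]_out = 3.45, [K⁺]_in = 124 mM.
E_new = (61.4/1)·log₁₀(3.45/124) = 61.40 · (-1.5556) = -95.51 mV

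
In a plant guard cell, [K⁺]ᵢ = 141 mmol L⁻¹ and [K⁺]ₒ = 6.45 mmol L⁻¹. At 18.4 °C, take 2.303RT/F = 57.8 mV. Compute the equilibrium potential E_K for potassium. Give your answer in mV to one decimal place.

E = (57.8/z) · log₁₀([K⁺]_out/[K⁺]_in) with z = +1.
= (57.8/1) · log₁₀(6.45/141) = 57.80 · log₁₀(0.04574)
= 57.80 · (-1.3397) = -77.43 mV

-77.4 mV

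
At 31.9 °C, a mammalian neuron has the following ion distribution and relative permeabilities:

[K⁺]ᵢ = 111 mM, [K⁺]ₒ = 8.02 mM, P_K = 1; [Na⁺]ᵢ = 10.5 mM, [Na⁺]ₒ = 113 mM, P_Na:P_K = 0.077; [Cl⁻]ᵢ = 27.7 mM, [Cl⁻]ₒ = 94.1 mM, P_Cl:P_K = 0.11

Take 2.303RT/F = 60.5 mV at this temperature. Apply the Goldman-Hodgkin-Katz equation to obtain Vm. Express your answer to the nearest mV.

Vm = 60.5 · log₁₀[(Σ P·[cation]ₒ + Σ P·[anion]ᵢ) / (Σ P·[cation]ᵢ + Σ P·[anion]ₒ)]
Numerator = 1×8.02 + 0.077×113 + 0.11×27.7 = 19.77
Denominator = 1×111 + 0.077×10.5 + 0.11×94.1 = 122.2
Vm = 60.5 · log₁₀(0.16182) = 60.5 × (-0.7910) = -47.85 mV

-48 mV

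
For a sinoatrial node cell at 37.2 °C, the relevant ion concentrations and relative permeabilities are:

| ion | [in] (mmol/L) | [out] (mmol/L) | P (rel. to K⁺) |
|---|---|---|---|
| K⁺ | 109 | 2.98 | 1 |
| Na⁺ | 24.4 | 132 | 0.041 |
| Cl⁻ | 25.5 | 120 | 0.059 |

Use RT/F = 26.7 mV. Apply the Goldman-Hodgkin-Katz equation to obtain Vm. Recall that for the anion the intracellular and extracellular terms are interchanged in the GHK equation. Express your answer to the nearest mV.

Vm = 26.7 · ln[(Σ P·[cation]ₒ + Σ P·[anion]ᵢ) / (Σ P·[cation]ᵢ + Σ P·[anion]ₒ)]
Numerator = 1×2.98 + 0.041×132 + 0.059×25.5 = 9.896
Denominator = 1×109 + 0.041×24.4 + 0.059×120 = 117.1
Vm = 26.7 · ln(0.084527) = 26.7 × (-2.4707) = -65.97 mV

-66 mV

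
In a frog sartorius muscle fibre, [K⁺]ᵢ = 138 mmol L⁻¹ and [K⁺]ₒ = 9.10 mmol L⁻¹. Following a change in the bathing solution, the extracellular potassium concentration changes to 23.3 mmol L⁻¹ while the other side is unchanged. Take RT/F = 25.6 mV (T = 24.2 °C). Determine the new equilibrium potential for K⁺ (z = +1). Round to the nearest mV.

-46 mV

After the shift: [K⁺]_out = 23.3, [K⁺]_in = 138 mmol L⁻¹.
E_new = (25.6/1)·ln(23.3/138) = 25.60 · (-1.7788) = -45.54 mV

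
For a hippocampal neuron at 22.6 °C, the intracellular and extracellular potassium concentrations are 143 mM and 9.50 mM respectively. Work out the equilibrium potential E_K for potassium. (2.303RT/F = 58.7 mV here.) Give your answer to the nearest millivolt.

E = (58.7/z) · log₁₀([K⁺]_out/[K⁺]_in) with z = +1.
= (58.7/1) · log₁₀(9.50/143) = 58.70 · log₁₀(0.06643)
= 58.70 · (-1.1776) = -69.13 mV

-69 mV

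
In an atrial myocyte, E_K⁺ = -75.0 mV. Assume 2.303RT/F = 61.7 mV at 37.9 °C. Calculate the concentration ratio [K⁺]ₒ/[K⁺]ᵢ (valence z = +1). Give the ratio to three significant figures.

0.0609

log₁₀([out]/[in]) = E·z/(61.7) = -75.0 × 1 / 61.7 = -1.2156
[out]/[in] = 10^(-1.2156) = 0.06088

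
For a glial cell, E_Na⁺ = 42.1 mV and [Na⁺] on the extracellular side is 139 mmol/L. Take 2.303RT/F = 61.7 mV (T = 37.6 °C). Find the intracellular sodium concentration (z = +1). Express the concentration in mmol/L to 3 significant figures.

Nernst: E = (61.7/1) · log₁₀([out]/[in]), so log₁₀([out]/[in]) = 42.1 × 1 / 61.7 = 0.6823.
[out]/[in] = 10^(0.6823) = 4.812.
[in] = 139 / 4.812 = 28.89 mmol/L.

28.9 mmol/L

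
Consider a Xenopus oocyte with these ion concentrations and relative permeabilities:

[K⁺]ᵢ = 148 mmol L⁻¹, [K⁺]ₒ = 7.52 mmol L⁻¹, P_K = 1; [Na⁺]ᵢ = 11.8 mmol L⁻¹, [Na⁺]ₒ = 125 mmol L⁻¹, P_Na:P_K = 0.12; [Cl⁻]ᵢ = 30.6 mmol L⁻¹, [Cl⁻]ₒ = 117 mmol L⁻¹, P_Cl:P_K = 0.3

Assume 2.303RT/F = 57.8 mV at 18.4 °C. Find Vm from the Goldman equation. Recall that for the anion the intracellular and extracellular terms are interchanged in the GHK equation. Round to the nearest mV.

-44 mV

Vm = 57.8 · log₁₀[(Σ P·[cation]ₒ + Σ P·[anion]ᵢ) / (Σ P·[cation]ᵢ + Σ P·[anion]ₒ)]
Numerator = 1×7.52 + 0.12×125 + 0.3×30.6 = 31.7
Denominator = 1×148 + 0.12×11.8 + 0.3×117 = 184.5
Vm = 57.8 · log₁₀(0.1718) = 57.8 × (-0.7650) = -44.22 mV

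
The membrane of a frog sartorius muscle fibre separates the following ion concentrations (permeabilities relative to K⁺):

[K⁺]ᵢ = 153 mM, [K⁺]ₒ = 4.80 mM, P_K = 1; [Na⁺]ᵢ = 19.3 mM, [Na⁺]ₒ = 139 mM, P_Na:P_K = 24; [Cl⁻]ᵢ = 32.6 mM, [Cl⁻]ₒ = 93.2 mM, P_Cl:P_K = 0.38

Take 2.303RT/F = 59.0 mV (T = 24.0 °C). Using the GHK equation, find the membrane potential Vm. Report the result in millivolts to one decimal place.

42.0 mV

Vm = 59.0 · log₁₀[(Σ P·[cation]ₒ + Σ P·[anion]ᵢ) / (Σ P·[cation]ᵢ + Σ P·[anion]ₒ)]
Numerator = 1×4.80 + 24×139 + 0.38×32.6 = 3353
Denominator = 1×153 + 24×19.3 + 0.38×93.2 = 651.6
Vm = 59.0 · log₁₀(5.146) = 59.0 × (0.7115) = 41.98 mV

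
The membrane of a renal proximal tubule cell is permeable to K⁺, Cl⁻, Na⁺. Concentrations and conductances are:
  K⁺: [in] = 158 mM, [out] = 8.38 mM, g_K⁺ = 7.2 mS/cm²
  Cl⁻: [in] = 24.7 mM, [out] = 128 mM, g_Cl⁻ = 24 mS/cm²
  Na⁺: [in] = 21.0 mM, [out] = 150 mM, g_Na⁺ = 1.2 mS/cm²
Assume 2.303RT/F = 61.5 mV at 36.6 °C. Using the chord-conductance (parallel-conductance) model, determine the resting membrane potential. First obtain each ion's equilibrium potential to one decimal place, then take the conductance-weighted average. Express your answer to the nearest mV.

E_K⁺ = (61.5/1)·log₁₀(8.38/158) = -78.4 mV
E_Cl⁻ = (61.5/-1)·log₁₀(128/24.7) = -43.9 mV
E_Na⁺ = (61.5/1)·log₁₀(150/21.0) = 52.5 mV
Vm = (Σ gᵢEᵢ)/(Σ gᵢ) = (7.2·-78.4 + 24·-43.9 + 1.2·52.5) / (7.2 + 24 + 1.2)
= -1555.08 / 32.4 = -48.00 mV

-48 mV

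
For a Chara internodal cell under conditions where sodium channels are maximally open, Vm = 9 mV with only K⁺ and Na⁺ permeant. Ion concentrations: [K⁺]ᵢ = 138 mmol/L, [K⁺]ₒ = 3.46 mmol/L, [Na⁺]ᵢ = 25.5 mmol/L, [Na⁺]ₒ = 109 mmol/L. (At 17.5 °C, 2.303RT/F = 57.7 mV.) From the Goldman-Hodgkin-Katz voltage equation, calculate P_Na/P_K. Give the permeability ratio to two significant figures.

2.7

Let α = P_Na/P_K. GHK: Vm = 57.7·log₁₀[(Kₒ + α·Naₒ)/(Kᵢ + α·Naᵢ)].
10^(Vm/57.7) = 10^(9.0/57.7) = 1.4321
So 1.4321·(Kᵢ + α·Naᵢ) = Kₒ + α·Naₒ → α = (1.4321·138.0 − 3.46) / (109.0 − 1.4321·25.5)
α = (197.6 − 3.46) / (109.0 − 36.52) = 194.2/72.48 = 2.679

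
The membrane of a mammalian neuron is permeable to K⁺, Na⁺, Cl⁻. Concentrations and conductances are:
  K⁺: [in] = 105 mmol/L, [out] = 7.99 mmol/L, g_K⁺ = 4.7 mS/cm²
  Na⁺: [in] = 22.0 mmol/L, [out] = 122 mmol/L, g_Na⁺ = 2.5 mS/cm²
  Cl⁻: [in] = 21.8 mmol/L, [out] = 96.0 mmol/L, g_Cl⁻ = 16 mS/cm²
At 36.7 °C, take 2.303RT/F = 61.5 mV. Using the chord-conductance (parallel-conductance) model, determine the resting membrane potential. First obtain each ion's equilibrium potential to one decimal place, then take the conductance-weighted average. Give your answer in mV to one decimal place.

E_K⁺ = (61.5/1)·log₁₀(7.99/105) = -68.8 mV
E_Na⁺ = (61.5/1)·log₁₀(122/22.0) = 45.8 mV
E_Cl⁻ = (61.5/-1)·log₁₀(96.0/21.8) = -39.6 mV
Vm = (Σ gᵢEᵢ)/(Σ gᵢ) = (4.7·-68.8 + 2.5·45.8 + 16·-39.6) / (4.7 + 2.5 + 16)
= -842.46 / 23.2 = -36.31 mV

-36.3 mV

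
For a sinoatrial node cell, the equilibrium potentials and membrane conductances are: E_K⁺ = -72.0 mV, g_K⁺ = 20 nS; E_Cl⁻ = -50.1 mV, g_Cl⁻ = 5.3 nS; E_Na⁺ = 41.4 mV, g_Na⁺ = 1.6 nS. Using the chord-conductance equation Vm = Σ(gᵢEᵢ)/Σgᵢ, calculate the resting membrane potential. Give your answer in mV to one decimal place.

Σ gᵢEᵢ = 20·(-72.0) + 5.3·(-50.1) + 1.6·(41.4) = -1639.29
Σ gᵢ = 20 + 5.3 + 1.6 = 26.9
Vm = -1639.29 / 26.9 = -60.94 mV

-60.9 mV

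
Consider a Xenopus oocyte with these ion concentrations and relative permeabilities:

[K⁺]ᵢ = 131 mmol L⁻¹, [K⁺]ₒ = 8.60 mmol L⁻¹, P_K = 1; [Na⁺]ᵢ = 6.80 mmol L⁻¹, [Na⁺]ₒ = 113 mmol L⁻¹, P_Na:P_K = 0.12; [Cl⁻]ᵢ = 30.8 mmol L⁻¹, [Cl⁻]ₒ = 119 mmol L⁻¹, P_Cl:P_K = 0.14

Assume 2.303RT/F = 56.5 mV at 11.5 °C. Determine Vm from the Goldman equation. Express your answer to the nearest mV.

-42 mV

Vm = 56.5 · log₁₀[(Σ P·[cation]ₒ + Σ P·[anion]ᵢ) / (Σ P·[cation]ᵢ + Σ P·[anion]ₒ)]
Numerator = 1×8.60 + 0.12×113 + 0.14×30.8 = 26.47
Denominator = 1×131 + 0.12×6.80 + 0.14×119 = 148.5
Vm = 56.5 · log₁₀(0.17829) = 56.5 × (-0.7489) = -42.31 mV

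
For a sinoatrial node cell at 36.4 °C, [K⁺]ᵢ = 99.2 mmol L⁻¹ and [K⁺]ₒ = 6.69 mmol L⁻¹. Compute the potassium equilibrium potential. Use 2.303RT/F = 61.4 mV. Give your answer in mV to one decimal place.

E = (61.4/z) · log₁₀([K⁺]_out/[K⁺]_in) with z = +1.
= (61.4/1) · log₁₀(6.69/99.2) = 61.40 · log₁₀(0.06744)
= 61.40 · (-1.1711) = -71.90 mV

-71.9 mV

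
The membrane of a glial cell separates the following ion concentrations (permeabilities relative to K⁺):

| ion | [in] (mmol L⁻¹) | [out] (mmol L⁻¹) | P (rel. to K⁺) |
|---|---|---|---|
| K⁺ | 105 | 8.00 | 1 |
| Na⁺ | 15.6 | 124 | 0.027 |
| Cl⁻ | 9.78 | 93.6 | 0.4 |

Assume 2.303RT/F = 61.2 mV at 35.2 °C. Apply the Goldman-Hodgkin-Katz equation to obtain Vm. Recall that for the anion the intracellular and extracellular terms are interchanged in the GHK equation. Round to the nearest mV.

Vm = 61.2 · log₁₀[(Σ P·[cation]ₒ + Σ P·[anion]ᵢ) / (Σ P·[cation]ᵢ + Σ P·[anion]ₒ)]
Numerator = 1×8.00 + 0.027×124 + 0.4×9.78 = 15.26
Denominator = 1×105 + 0.027×15.6 + 0.4×93.6 = 142.9
Vm = 61.2 · log₁₀(0.10682) = 61.2 × (-0.9714) = -59.45 mV

-59 mV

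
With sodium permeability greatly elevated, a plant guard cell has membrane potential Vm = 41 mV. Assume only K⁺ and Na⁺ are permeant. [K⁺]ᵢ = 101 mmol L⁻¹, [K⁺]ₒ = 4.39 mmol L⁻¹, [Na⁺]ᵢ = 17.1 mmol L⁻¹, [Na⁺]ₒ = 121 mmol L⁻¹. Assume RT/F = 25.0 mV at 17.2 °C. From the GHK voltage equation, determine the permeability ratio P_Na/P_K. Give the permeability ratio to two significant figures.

Let α = P_Na/P_K. GHK: Vm = 25.0·ln[(Kₒ + α·Naₒ)/(Kᵢ + α·Naᵢ)].
e^(Vm/25.0) = e^(41.0/25.0) = 5.1552
So 5.1552·(Kᵢ + α·Naᵢ) = Kₒ + α·Naₒ → α = (5.1552·101.0 − 4.39) / (121.0 − 5.1552·17.1)
α = (520.7 − 4.39) / (121.0 − 88.15) = 516.3/32.85 = 15.72

16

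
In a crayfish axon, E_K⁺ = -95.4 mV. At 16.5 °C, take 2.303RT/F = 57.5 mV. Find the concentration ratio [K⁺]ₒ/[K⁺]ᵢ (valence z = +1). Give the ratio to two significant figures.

log₁₀([out]/[in]) = E·z/(57.5) = -95.4 × 1 / 57.5 = -1.6591
[out]/[in] = 10^(-1.6591) = 0.02192

0.022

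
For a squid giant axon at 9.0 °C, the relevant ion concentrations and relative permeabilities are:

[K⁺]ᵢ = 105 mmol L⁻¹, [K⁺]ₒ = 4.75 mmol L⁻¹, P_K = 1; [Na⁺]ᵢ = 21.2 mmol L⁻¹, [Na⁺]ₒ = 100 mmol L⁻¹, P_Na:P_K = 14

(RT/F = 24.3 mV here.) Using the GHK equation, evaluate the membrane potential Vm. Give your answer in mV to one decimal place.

30.4 mV

Vm = 24.3 · ln[(Σ P·[cation]ₒ + Σ P·[anion]ᵢ) / (Σ P·[cation]ᵢ + Σ P·[anion]ₒ)]
Numerator = 1×4.75 + 14×100 = 1405
Denominator = 1×105 + 14×21.2 = 401.8
Vm = 24.3 · ln(3.4961) = 24.3 × (1.2517) = 30.42 mV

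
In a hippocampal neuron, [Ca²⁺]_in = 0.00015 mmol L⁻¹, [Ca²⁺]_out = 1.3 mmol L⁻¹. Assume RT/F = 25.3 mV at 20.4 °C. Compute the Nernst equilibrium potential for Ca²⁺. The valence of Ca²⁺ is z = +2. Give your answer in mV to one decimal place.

E = (25.3/z) · ln([Ca²⁺]_out/[Ca²⁺]_in) with z = +2.
= (25.3/2) · ln(1.3/0.00015) = 12.65 · ln(8667)
= 12.65 · (9.0672) = 114.70 mV

114.7 mV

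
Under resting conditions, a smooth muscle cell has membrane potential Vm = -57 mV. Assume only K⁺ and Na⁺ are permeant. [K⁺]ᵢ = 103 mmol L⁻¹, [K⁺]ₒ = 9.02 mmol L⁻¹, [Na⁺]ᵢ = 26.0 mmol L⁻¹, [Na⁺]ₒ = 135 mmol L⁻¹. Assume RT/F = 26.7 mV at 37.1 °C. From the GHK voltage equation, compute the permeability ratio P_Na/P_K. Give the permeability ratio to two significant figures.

0.024

Let α = P_Na/P_K. GHK: Vm = 26.7·ln[(Kₒ + α·Naₒ)/(Kᵢ + α·Naᵢ)].
e^(Vm/26.7) = e^(-57.0/26.7) = 0.11826
So 0.11826·(Kᵢ + α·Naᵢ) = Kₒ + α·Naₒ → α = (0.11826·103.0 − 9.02) / (135.0 − 0.11826·26.0)
α = (12.18 − 9.02) / (135.0 − 3.075) = 3.161/131.9 = 0.02396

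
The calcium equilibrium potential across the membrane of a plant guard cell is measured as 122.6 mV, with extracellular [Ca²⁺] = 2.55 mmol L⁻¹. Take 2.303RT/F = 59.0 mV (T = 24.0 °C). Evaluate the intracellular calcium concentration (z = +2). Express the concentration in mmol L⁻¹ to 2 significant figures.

0.00018 mmol L⁻¹

Nernst: E = (59.0/2) · log₁₀([out]/[in]), so log₁₀([out]/[in]) = 122.6 × 2 / 59.0 = 4.1559.
[out]/[in] = 10^(4.1559) = 1.432e+04.
[in] = 2.55 / 1.432e+04 = 0.0001781 mmol L⁻¹.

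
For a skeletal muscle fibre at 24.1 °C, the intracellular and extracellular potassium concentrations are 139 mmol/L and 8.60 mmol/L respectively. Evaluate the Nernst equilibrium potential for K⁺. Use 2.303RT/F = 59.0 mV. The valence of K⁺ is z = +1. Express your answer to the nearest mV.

-71 mV

E = (59.0/z) · log₁₀([K⁺]_out/[K⁺]_in) with z = +1.
= (59.0/1) · log₁₀(8.60/139) = 59.00 · log₁₀(0.06187)
= 59.00 · (-1.2085) = -71.30 mV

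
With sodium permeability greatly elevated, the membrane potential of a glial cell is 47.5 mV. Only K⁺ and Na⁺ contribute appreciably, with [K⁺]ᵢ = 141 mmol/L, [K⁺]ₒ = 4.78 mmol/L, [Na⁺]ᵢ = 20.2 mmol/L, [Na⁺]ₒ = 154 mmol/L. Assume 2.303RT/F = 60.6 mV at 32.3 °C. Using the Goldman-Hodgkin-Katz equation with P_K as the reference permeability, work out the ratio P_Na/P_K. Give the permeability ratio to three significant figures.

Let α = P_Na/P_K. GHK: Vm = 60.6·log₁₀[(Kₒ + α·Naₒ)/(Kᵢ + α·Naᵢ)].
10^(Vm/60.6) = 10^(47.5/60.6) = 6.0789
So 6.0789·(Kᵢ + α·Naᵢ) = Kₒ + α·Naₒ → α = (6.0789·141.0 − 4.78) / (154.0 − 6.0789·20.2)
α = (857.1 − 4.78) / (154.0 − 122.8) = 852.4/31.21 = 27.31

27.3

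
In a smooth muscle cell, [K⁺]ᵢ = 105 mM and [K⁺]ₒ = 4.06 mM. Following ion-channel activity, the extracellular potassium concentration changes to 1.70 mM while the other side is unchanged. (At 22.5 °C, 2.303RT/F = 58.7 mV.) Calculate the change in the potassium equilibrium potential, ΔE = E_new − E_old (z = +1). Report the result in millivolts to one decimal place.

-22.2 mV

E_old = (58.7/1)·log₁₀(4.06/105) = -82.92 mV
E_new = (58.7/1)·log₁₀(1.70/105) = -105.12 mV
ΔE = -105.12 − (-82.92) = -22.19 mV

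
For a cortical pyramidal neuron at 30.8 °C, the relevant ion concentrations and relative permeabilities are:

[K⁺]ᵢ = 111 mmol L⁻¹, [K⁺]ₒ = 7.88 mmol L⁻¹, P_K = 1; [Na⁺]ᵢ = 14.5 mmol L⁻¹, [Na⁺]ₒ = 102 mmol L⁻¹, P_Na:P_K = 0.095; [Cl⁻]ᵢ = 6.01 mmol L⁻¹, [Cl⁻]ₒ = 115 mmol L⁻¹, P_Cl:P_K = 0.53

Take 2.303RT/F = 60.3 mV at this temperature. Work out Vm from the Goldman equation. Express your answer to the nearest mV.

Vm = 60.3 · log₁₀[(Σ P·[cation]ₒ + Σ P·[anion]ᵢ) / (Σ P·[cation]ᵢ + Σ P·[anion]ₒ)]
Numerator = 1×7.88 + 0.095×102 + 0.53×6.01 = 20.76
Denominator = 1×111 + 0.095×14.5 + 0.53×115 = 173.3
Vm = 60.3 · log₁₀(0.11975) = 60.3 × (-0.9217) = -55.58 mV

-56 mV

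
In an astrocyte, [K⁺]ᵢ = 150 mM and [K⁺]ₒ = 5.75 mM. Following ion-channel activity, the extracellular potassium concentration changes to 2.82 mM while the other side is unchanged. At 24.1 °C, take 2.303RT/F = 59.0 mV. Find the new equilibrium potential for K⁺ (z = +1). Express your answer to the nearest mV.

After the shift: [K⁺]_out = 2.82, [K⁺]_in = 150 mM.
E_new = (59.0/1)·log₁₀(2.82/150) = 59.00 · (-1.7258) = -101.82 mV

-102 mV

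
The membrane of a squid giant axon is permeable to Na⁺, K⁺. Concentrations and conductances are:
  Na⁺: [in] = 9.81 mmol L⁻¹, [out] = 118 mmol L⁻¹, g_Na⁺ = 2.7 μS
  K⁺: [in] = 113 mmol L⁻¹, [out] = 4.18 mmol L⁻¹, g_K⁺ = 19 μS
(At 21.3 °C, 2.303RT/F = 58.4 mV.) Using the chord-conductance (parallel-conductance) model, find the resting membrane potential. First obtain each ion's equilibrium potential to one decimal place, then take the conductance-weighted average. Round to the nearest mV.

-65 mV

E_Na⁺ = (58.4/1)·log₁₀(118/9.81) = 63.1 mV
E_K⁺ = (58.4/1)·log₁₀(4.18/113) = -83.6 mV
Vm = (Σ gᵢEᵢ)/(Σ gᵢ) = (2.7·63.1 + 19·-83.6) / (2.7 + 19)
= -1418.03 / 21.7 = -65.35 mV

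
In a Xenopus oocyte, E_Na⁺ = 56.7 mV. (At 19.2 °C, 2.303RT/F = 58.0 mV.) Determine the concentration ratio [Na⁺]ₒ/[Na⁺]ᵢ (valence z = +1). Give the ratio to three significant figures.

log₁₀([out]/[in]) = E·z/(58.0) = 56.7 × 1 / 58.0 = 0.9776
[out]/[in] = 10^(0.9776) = 9.497

9.50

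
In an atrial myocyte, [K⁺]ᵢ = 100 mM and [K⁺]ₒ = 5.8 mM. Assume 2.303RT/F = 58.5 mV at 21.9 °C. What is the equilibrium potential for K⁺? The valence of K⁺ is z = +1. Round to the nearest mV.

-72 mV

E = (58.5/z) · log₁₀([K⁺]_out/[K⁺]_in) with z = +1.
= (58.5/1) · log₁₀(5.8/100) = 58.50 · log₁₀(0.058)
= 58.50 · (-1.2366) = -72.34 mV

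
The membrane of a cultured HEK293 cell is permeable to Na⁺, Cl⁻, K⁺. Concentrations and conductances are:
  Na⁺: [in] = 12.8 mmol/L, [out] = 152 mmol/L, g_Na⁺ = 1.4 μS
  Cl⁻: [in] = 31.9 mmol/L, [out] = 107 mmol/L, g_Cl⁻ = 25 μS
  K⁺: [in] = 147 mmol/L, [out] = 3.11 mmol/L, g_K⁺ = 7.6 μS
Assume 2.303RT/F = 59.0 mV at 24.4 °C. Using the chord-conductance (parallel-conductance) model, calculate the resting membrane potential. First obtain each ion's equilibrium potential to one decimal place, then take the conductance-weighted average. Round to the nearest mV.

E_Na⁺ = (59.0/1)·log₁₀(152/12.8) = 63.4 mV
E_Cl⁻ = (59.0/-1)·log₁₀(107/31.9) = -31.0 mV
E_K⁺ = (59.0/1)·log₁₀(3.11/147) = -98.8 mV
Vm = (Σ gᵢEᵢ)/(Σ gᵢ) = (1.4·63.4 + 25·-31.0 + 7.6·-98.8) / (1.4 + 25 + 7.6)
= -1437.12 / 34 = -42.27 mV

-42 mV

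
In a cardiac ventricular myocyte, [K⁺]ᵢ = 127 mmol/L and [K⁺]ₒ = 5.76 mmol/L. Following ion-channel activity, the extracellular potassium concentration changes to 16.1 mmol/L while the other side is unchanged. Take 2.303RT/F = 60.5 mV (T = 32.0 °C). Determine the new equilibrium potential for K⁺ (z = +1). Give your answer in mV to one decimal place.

-54.3 mV

After the shift: [K⁺]_out = 16.1, [K⁺]_in = 127 mmol/L.
E_new = (60.5/1)·log₁₀(16.1/127) = 60.50 · (-0.8970) = -54.27 mV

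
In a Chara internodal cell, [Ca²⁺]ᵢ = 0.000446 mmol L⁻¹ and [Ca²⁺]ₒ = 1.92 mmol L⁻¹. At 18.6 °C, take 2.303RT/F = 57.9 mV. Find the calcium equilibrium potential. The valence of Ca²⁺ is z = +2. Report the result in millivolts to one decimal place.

E = (57.9/z) · log₁₀([Ca²⁺]_out/[Ca²⁺]_in) with z = +2.
= (57.9/2) · log₁₀(1.92/0.000446) = 28.95 · log₁₀(4305)
= 28.95 · (3.6340) = 105.20 mV

105.2 mV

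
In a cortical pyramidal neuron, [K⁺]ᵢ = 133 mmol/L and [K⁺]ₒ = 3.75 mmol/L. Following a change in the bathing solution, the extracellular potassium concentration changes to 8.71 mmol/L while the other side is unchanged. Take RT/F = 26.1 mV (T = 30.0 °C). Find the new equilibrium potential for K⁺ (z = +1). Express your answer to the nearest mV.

After the shift: [K⁺]_out = 8.71, [K⁺]_in = 133 mmol/L.
E_new = (26.1/1)·ln(8.71/133) = 26.10 · (-2.7259) = -71.15 mV

-71 mV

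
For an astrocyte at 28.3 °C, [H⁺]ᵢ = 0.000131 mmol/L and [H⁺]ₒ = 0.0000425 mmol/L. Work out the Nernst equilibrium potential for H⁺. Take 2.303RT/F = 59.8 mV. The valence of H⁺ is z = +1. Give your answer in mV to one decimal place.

E = (59.8/z) · log₁₀([H⁺]_out/[H⁺]_in) with z = +1.
= (59.8/1) · log₁₀(0.0000425/0.000131) = 59.80 · log₁₀(0.3244)
= 59.80 · (-0.4889) = -29.24 mV

-29.2 mV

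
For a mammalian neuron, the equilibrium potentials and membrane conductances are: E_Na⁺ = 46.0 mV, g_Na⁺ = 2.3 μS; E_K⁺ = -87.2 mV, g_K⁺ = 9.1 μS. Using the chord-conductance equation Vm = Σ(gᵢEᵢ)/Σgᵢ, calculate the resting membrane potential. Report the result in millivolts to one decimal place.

-60.3 mV

Σ gᵢEᵢ = 2.3·(46.0) + 9.1·(-87.2) = -687.72
Σ gᵢ = 2.3 + 9.1 = 11.4
Vm = -687.72 / 11.4 = -60.33 mV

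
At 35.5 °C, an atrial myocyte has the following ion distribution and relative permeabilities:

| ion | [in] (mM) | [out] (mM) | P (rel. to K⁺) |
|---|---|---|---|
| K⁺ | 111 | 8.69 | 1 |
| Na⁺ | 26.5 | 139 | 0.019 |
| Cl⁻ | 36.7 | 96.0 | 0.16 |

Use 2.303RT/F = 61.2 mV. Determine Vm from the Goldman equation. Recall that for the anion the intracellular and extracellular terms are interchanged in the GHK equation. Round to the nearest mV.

-53 mV

Vm = 61.2 · log₁₀[(Σ P·[cation]ₒ + Σ P·[anion]ᵢ) / (Σ P·[cation]ᵢ + Σ P·[anion]ₒ)]
Numerator = 1×8.69 + 0.019×139 + 0.16×36.7 = 17.2
Denominator = 1×111 + 0.019×26.5 + 0.16×96.0 = 126.9
Vm = 61.2 · log₁₀(0.1356) = 61.2 × (-0.8677) = -53.11 mV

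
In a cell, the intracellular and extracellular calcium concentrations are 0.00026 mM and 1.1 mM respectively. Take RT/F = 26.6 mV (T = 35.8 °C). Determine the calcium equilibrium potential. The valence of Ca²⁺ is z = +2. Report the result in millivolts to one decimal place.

111.1 mV

E = (26.6/z) · ln([Ca²⁺]_out/[Ca²⁺]_in) with z = +2.
= (26.6/2) · ln(1.1/0.00026) = 13.30 · ln(4231)
= 13.30 · (8.3501) = 111.06 mV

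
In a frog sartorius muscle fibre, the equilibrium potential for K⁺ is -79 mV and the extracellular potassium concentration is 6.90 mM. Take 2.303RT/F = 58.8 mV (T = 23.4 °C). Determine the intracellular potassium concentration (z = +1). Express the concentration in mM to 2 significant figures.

150 mM

Nernst: E = (58.8/1) · log₁₀([out]/[in]), so log₁₀([out]/[in]) = -79.0 × 1 / 58.8 = -1.3435.
[out]/[in] = 10^(-1.3435) = 0.04534.
[in] = 6.90 / 0.04534 = 152.2 mM.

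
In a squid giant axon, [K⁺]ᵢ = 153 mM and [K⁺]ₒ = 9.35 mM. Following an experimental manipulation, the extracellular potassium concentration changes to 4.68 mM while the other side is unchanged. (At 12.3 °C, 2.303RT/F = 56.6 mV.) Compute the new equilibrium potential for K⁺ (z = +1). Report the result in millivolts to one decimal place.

-85.7 mV

After the shift: [K⁺]_out = 4.68, [K⁺]_in = 153 mM.
E_new = (56.6/1)·log₁₀(4.68/153) = 56.60 · (-1.5144) = -85.72 mV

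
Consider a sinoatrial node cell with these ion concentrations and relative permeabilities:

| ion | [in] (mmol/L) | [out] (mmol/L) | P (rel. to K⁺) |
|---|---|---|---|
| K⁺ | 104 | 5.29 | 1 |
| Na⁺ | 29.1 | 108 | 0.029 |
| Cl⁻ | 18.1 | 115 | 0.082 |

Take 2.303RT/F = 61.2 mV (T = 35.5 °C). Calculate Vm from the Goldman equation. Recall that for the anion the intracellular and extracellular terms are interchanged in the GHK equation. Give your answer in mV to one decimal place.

Vm = 61.2 · log₁₀[(Σ P·[cation]ₒ + Σ P·[anion]ᵢ) / (Σ P·[cation]ᵢ + Σ P·[anion]ₒ)]
Numerator = 1×5.29 + 0.029×108 + 0.082×18.1 = 9.906
Denominator = 1×104 + 0.029×29.1 + 0.082×115 = 114.3
Vm = 61.2 · log₁₀(0.086688) = 61.2 × (-1.0620) = -65.00 mV

-65.0 mV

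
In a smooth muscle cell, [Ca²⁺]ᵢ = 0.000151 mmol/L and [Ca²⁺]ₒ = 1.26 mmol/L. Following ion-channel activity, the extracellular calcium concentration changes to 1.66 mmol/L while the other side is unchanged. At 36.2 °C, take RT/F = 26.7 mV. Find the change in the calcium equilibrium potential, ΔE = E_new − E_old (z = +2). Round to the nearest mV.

E_old = (26.7/2)·ln(1.26/0.000151) = 120.54 mV
E_new = (26.7/2)·ln(1.66/0.000151) = 124.22 mV
ΔE = 124.22 − (120.54) = 3.68 mV

4 mV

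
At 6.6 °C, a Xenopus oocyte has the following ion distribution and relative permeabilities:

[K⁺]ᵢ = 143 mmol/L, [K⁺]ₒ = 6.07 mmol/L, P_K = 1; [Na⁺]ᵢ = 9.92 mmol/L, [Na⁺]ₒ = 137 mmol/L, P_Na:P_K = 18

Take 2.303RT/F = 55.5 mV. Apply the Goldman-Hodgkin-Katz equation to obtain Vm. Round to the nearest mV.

49 mV

Vm = 55.5 · log₁₀[(Σ P·[cation]ₒ + Σ P·[anion]ᵢ) / (Σ P·[cation]ᵢ + Σ P·[anion]ₒ)]
Numerator = 1×6.07 + 18×137 = 2472
Denominator = 1×143 + 18×9.92 = 321.6
Vm = 55.5 · log₁₀(7.6877) = 55.5 × (0.8858) = 49.16 mV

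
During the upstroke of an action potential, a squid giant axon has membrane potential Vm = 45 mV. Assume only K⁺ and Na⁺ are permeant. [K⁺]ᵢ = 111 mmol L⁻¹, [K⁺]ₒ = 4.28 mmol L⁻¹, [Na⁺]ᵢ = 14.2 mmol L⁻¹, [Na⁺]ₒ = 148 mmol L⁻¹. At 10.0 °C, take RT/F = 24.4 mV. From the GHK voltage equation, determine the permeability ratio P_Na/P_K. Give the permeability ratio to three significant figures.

Let α = P_Na/P_K. GHK: Vm = 24.4·ln[(Kₒ + α·Naₒ)/(Kᵢ + α·Naᵢ)].
e^(Vm/24.4) = e^(45.0/24.4) = 6.3234
So 6.3234·(Kᵢ + α·Naᵢ) = Kₒ + α·Naₒ → α = (6.3234·111.0 − 4.28) / (148.0 − 6.3234·14.2)
α = (701.9 − 4.28) / (148.0 − 89.79) = 697.6/58.21 = 11.99

12.0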